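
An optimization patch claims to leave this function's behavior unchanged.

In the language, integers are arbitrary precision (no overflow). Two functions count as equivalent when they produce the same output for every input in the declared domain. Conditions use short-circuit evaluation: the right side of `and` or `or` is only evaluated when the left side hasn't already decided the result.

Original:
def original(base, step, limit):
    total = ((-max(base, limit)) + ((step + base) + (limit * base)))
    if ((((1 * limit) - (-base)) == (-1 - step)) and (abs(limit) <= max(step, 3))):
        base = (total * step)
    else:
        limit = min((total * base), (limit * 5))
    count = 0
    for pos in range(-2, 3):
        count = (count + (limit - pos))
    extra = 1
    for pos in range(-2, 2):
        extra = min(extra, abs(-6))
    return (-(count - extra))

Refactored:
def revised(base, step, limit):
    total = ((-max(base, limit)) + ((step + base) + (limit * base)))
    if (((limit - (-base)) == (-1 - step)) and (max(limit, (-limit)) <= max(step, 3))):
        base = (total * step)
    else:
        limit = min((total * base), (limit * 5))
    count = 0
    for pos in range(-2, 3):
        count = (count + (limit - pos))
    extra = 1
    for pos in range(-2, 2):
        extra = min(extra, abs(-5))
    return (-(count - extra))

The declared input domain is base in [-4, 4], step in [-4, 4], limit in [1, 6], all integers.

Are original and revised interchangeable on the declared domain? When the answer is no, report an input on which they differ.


Equivalent. Although `-6` became `-5`, no input in the stated domain can expose it.
Checked all 486 inputs in the declared domain: the outputs agree on every one.
Spot check at base=0, step=1, limit=5 — original: total=-4, then ((((1 * limit) - (-base)) == (-1 - step)) and (abs(limit) <= max(step, 3))) is false, then limit=0, then count=0, then (pos=-2), then count=2, then (pos=-1), then count=3, then (pos=0), then count=3, then (pos=1), then count=2, then (pos=2), then count=0, then extra=1, then (pos=-2), then extra=1, then (pos=-1), then extra=1, then (pos=0), then extra=1, then (pos=1), then extra=1, then returns 1. revised: total=-4, then (((limit - (-base)) == (-1 - step)) and (max(limit, (-limit)) <= max(step, 3))) is false, then limit=0, then count=0, then (pos=-2), then count=2, then (pos=-1), then count=3, then (pos=0), then count=3, then (pos=1), then count=2, then (pos=2), then count=0, then extra=1, then (pos=-2), then extra=1, then (pos=-1), then extra=1, then (pos=0), then extra=1, then (pos=1), then extra=1, then returns 1. Both give 1.
verdict: equivalent


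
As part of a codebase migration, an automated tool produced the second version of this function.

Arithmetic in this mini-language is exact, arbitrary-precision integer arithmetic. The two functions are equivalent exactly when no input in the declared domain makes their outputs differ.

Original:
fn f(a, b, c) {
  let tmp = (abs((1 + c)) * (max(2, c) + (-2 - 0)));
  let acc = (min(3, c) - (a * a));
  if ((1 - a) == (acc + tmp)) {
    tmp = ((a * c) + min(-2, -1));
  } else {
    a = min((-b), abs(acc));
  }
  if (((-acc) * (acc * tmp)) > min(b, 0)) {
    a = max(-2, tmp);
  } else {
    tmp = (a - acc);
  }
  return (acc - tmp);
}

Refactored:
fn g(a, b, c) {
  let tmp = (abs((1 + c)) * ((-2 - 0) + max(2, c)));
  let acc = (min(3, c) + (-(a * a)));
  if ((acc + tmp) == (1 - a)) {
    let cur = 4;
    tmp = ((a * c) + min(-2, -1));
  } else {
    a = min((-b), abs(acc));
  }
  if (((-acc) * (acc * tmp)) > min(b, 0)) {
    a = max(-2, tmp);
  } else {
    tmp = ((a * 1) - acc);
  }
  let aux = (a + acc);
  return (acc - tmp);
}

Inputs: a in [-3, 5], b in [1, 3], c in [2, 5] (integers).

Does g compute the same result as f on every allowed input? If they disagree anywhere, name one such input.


The two are interchangeable: arithmetic usage differs; and constant usage differs; and local variable names differ; and statement counts differ, and every declared input agrees.
Tracing a=3, b=3, c=2: f: tmp=0, then acc=-7, then ((1 - a) == (acc + tmp)) is false, then a=-3, then (((-acc) * (acc * tmp)) > min(b, 0)) is false, then tmp=4, then returns -11 | g: tmp=0, then acc=-7, then ((acc + tmp) == (1 - a)) is false, then a=-3, then (((-acc) * (acc * tmp)) > min(b, 0)) is false, then tmp=4, then aux=-10, then returns -11 — matching result -11.
Across all 108 domain points the two functions coincide.
verdict: equivalent


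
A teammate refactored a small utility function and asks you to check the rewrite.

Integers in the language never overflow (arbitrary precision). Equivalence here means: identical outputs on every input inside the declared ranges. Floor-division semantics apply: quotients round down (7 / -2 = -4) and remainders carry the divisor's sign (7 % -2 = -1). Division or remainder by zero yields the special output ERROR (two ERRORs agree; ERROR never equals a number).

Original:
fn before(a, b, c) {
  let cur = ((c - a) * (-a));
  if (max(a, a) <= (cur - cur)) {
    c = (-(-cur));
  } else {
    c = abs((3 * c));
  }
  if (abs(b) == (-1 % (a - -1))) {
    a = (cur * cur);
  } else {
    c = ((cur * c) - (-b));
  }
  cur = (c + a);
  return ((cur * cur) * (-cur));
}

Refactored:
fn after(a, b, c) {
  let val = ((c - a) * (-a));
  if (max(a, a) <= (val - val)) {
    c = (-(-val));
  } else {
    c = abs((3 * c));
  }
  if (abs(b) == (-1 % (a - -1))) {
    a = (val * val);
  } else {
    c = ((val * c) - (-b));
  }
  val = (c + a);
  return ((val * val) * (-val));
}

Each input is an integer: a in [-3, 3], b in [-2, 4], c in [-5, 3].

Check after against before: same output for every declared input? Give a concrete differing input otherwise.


Differences: local variable names differ — yet all 441 inputs agree.
verdict: equivalent


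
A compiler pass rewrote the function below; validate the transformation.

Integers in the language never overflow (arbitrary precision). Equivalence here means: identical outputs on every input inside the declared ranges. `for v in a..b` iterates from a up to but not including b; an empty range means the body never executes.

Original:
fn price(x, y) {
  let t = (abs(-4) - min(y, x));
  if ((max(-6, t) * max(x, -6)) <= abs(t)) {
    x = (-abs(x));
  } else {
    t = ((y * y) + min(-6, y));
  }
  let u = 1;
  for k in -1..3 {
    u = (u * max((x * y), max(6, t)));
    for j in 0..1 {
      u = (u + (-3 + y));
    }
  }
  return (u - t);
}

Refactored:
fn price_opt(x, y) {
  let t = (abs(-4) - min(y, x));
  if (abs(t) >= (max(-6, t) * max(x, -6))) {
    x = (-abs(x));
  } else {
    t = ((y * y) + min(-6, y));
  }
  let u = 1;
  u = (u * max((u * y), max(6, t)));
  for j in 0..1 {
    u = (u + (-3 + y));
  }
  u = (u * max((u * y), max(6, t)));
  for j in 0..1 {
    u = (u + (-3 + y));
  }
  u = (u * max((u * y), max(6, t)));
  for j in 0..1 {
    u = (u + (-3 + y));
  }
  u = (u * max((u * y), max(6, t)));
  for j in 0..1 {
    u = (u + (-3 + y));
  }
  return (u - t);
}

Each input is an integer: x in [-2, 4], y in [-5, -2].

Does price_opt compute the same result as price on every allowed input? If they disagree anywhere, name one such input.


Consider the input x=-2, y=-5.
price: t = 9; ((max(-6, t) * max(x, -6)) <= abs(t)) -> true; x = -2; u = 1; [k=-1]; u = 10; [j=0]; u = 2; [k=0]; u = 20; [j=0]; u = 12; [k=1]; u = 120; [j=0]; u = 112; [k=2]; u = 1120; [j=0]; u = 1112; return 1103
price_opt: t = 9; (abs(t) >= (max(-6, t) * max(x, -6))) -> true; x = -2; u = 1; u = 9; [j=0]; u = 1; u = 9; [j=0]; u = 1; u = 9; [j=0]; u = 1; u = 9; [j=0]; u = 1; return -8
1103 and -8 differ, so these are not the same function on this domain.
verdict: not equivalent; witness: x=-2, y=-5


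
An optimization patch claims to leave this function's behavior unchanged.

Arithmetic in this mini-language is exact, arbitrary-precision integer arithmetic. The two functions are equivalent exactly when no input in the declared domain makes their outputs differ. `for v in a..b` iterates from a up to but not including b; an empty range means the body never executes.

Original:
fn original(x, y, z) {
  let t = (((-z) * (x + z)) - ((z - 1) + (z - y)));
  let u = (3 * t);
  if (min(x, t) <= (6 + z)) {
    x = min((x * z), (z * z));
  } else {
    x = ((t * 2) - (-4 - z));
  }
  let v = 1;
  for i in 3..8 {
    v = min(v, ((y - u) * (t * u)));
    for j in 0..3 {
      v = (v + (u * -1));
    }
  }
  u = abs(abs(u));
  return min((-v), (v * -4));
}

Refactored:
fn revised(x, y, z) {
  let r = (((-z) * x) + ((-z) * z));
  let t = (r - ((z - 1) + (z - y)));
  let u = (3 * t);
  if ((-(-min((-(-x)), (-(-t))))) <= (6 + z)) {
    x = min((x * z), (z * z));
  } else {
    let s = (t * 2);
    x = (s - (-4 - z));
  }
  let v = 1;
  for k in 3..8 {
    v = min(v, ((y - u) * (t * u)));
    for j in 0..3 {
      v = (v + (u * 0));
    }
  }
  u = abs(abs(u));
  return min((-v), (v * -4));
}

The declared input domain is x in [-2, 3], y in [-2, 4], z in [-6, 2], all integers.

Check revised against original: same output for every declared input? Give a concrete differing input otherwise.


These are not equivalent — on x=-2, y=-2, z=-6 the outputs split (-6664 vs -4).
original: t=-37, then u=-111, then (min(x, t) <= (6 + z)) is true, then x=12, then v=1, then (i=3), then v=1, then (j=0), then v=112, then (j=1), then v=223, then (j=2), then v=334, then (i=4), then v=334, then (j=0), then v=445, then (j=1), then v=556, then (j=2), then v=667, then (i=5), then v=667, then (j=0), then v=778, then (j=1), then v=889, then (j=2), then v=1000, then (i=6), then v=1000, then (j=0), then v=1111, then (j=1), then v=1222, then (j=2), then v=1333, then (i=7), then v=1333, then (j=0), then v=1444, then (j=1), then v=1555, then (j=2), then v=1666, then u=111, then returns -6664
revised: r=-48, then t=-37, then u=-111, then ((-(-min((-(-x)), (-(-t))))) <= (6 + z)) is true, then x=12, then v=1, then (k=3), then v=1, then (j=0), then v=1, then (j=1), then v=1, then (j=2), then v=1, then (k=4), then v=1, then (j=0), then v=1, then (j=1), then v=1, then (j=2), then v=1, then (k=5), then v=1, then (j=0), then v=1, then (j=1), then v=1, then (j=2), then v=1, then (k=6), then v=1, then (j=0), then v=1, then (j=1), then v=1, then (j=2), then v=1, then (k=7), then v=1, then (j=0), then v=1, then (j=1), then v=1, then (j=2), then v=1, then u=111, then returns -4
verdict: not equivalent; witness: x=-2, y=-2, z=-6


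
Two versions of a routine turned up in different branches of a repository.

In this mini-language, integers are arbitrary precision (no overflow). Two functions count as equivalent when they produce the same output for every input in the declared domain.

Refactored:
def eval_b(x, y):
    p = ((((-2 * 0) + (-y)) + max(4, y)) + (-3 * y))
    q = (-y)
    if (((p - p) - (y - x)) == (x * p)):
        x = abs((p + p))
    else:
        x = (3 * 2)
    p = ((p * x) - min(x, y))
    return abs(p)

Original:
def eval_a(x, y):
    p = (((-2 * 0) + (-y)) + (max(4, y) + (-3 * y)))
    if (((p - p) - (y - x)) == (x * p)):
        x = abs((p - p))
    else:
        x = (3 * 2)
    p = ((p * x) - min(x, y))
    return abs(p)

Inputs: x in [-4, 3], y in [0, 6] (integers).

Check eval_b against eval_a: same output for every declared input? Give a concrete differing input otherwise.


These are not equivalent — on x=0, y=0 the outputs split (0 vs 32).
eval_a: p = 4; (((p - p) - (y - x)) == (x * p)) -> true; x = 0; p = 0; return 0
eval_b: p = 4; q = 0; (((p - p) - (y - x)) == (x * p)) -> true; x = 8; p = 32; return 32
verdict: not equivalent; witness: x=0, y=0


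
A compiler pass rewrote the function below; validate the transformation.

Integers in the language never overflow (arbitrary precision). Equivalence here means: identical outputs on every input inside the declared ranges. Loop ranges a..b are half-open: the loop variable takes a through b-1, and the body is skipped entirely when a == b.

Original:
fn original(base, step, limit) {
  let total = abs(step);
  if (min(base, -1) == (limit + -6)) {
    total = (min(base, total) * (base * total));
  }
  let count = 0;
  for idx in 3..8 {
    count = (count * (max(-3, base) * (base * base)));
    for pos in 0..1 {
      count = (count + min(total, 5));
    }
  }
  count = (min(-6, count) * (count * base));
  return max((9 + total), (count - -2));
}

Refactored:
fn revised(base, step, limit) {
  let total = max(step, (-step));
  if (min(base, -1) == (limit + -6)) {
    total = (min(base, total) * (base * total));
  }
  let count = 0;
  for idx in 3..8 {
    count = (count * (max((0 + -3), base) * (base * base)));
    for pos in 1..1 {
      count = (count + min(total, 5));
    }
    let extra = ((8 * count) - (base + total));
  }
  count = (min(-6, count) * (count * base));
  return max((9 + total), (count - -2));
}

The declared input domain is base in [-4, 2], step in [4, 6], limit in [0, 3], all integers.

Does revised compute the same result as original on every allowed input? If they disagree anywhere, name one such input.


Evaluate both at base=-4, step=4, limit=0.
original: total = 4; (min(base, -1) == (limit + -6)) -> false; count = 0; [idx=3]; count = 0; [pos=0]; count = 4; [idx=4]; count = -192; [pos=0]; count = -188; [idx=5]; count = 9024; [pos=0]; count = 9028; [idx=6]; count = -433344; [pos=0]; count = -433340; [idx=7]; count = 20800320; [pos=0]; count = 20800324; count = 499207776; return 499207778
revised: total = 4; (min(base, -1) == (limit + -6)) -> false; count = 0; [idx=3]; count = 0; the pos loop: no iterations; extra = 0; [idx=4]; count = 0; the pos loop: no iterations; extra = 0; [idx=5]; count = 0; the pos loop: no iterations; extra = 0; [idx=6]; count = 0; the pos loop: no iterations; extra = 0; [idx=7]; count = 0; the pos loop: no iterations; extra = 0; count = 0; return 13
499207778 against 13: the behavior changed.
verdict: not equivalent; witness: base=-4, step=4, limit=0


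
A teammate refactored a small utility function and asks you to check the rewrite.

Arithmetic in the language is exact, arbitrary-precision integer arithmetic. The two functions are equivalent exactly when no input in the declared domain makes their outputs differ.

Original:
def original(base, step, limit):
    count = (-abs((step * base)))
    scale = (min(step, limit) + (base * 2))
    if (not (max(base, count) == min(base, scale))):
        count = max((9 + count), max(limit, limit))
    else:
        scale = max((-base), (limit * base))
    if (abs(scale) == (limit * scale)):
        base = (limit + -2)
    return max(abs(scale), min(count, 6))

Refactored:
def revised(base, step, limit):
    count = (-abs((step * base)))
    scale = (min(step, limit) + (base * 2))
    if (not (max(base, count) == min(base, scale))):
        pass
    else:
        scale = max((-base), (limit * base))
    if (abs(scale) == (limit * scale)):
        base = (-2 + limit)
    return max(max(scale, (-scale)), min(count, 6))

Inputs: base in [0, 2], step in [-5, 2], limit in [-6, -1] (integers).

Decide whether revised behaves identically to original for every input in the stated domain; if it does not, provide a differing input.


The rewrite breaks on base=0, step=-5, limit=-5, where the results are 6 and 5.
original: count becomes 0; next scale becomes -5; next (not (max(base, count) == min(base, scale))) evaluates to true; next count becomes 9; next (abs(scale) == (limit * scale)) evaluates to false; next final value 6
revised: count becomes 0; next scale becomes -5; next (not (max(base, count) == min(base, scale))) evaluates to true; next (abs(scale) == (limit * scale)) evaluates to false; next final value 5
verdict: not equivalent; witness: base=0, step=-5, limit=-5


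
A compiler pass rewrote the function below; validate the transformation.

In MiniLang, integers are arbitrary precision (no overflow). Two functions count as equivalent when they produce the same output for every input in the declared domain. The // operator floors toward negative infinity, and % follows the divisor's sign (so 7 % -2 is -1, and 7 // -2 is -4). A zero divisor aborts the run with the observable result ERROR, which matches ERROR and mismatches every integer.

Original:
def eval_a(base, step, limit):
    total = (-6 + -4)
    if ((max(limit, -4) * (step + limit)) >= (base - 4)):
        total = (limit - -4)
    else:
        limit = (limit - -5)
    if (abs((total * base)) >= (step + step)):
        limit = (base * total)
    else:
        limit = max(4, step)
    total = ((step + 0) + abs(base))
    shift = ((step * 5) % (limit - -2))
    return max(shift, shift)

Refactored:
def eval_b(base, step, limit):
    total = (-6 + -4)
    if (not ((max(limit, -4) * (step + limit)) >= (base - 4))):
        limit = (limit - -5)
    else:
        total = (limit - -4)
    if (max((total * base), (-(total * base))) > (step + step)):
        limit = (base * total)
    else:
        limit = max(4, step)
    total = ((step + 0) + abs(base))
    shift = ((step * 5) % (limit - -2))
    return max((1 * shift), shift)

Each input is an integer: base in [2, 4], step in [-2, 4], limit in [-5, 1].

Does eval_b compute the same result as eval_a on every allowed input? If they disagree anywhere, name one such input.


The rewrite breaks on base=2, step=1, limit=-5, where the results are ERROR and 5.
eval_a: total := -10 | ((max(limit, -4) * (step + limit)) >= (base - 4)): true | total := -1 | (abs((total * base)) >= (step + step)): true | limit := -2 | total := 3 | divide-by-zero, output ERROR
eval_b: total := -10 | (not ((max(limit, -4) * (step + limit)) >= (base - 4))): false | total := -1 | (max((total * base), (-(total * base))) > (step + step)): false | limit := 4 | total := 3 | shift := 5 | result 5
verdict: not equivalent; witness: base=2, step=1, limit=-5


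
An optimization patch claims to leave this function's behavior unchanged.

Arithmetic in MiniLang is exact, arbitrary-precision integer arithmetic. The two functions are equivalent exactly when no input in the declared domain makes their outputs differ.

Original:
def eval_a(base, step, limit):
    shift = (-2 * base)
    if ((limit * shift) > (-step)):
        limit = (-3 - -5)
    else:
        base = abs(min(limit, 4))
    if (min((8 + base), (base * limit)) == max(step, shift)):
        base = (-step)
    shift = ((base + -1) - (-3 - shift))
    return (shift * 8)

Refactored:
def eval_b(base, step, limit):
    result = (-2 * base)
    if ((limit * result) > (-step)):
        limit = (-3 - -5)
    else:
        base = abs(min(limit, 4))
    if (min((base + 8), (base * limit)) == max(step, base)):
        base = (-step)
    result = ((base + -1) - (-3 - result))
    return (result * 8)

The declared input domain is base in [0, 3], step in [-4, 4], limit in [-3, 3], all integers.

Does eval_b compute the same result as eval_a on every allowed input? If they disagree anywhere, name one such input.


Consider the input base=0, step=-4, limit=1.
eval_a: shift := 0 | ((limit * shift) > (-step)): false | base := 1 | (min((8 + base), (base * limit)) == max(step, shift)): false | shift := 3 | result 24
eval_b: result := 0 | ((limit * result) > (-step)): false | base := 1 | (min((base + 8), (base * limit)) == max(step, base)): true | base := 4 | result := 6 | result 48
24 against 48: the behavior changed.
verdict: not equivalent; witness: base=0, step=-4, limit=1


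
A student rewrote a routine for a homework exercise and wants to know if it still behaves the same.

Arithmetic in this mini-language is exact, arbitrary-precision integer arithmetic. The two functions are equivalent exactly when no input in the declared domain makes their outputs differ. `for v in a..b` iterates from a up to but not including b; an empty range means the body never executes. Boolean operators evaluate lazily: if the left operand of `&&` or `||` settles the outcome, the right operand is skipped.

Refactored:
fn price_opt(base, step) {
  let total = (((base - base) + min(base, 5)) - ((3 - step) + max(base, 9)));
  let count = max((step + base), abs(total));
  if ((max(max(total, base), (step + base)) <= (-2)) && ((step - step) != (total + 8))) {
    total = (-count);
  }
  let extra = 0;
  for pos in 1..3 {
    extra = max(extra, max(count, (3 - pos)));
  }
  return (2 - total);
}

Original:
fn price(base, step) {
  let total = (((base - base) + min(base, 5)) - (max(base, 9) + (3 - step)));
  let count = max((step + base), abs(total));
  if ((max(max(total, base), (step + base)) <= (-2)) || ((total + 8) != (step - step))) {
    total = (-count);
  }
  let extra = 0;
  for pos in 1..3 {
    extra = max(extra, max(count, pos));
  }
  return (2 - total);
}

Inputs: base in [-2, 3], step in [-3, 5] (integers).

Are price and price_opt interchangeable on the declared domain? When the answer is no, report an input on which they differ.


Take base=2, step=5.
price: total becomes -5; next count becomes 7; next ((max(max(total, base), (step + base)) <= (-2)) || ((total + 8) != (step - step))) evaluates to true; next total becomes -7; next extra becomes 0; next at pos=1:; next extra becomes 7; next at pos=2:; next extra becomes 7; next final value 9
price_opt: total becomes -5; next count becomes 7; next ((max(max(total, base), (step + base)) <= (-2)) && ((step - step) != (total + 8))) evaluates to false; next extra becomes 0; next at pos=1:; next extra becomes 7; next at pos=2:; next extra becomes 7; next final value 7
9 and 7 differ, so these are not the same function on this domain.
verdict: not equivalent; witness: base=2, step=5


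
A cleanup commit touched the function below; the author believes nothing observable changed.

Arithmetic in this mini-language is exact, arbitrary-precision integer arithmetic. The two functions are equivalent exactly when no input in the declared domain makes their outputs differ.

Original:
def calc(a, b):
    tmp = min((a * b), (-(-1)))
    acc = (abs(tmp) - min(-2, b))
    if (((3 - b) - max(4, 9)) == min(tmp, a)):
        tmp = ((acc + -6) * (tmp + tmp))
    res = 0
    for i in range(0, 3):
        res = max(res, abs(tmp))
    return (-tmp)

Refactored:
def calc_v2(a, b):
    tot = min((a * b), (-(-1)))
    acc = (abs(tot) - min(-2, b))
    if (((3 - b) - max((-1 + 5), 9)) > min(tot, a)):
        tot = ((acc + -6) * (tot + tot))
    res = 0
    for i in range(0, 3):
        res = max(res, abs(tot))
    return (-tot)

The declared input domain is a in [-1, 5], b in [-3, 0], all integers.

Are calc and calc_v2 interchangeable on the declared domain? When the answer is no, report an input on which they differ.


On input a=1, b=-3, calc returns 0 while calc_v2 returns 3.
verdict: not equivalent; witness: a=1, b=-3


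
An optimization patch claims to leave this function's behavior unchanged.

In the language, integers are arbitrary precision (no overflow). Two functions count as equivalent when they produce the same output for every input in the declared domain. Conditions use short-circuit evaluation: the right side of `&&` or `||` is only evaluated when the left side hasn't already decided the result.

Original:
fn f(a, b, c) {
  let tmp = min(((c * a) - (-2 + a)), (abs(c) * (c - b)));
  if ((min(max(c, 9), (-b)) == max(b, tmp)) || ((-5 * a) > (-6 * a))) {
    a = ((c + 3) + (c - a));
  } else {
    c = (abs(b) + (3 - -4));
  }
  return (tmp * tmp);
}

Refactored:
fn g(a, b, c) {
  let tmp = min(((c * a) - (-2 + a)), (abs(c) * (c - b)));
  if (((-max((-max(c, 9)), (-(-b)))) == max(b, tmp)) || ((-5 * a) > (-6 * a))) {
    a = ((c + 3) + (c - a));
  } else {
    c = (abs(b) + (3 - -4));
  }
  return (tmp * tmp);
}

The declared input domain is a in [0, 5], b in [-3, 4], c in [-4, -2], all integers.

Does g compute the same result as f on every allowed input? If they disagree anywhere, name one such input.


Equivalent — the differences include min/max/abs usage differs, yet no declared input distinguishes the two.
One worked example (a=5, b=0, c=-3) — f: tmp=-18, then ((min(max(c, 9), (-b)) == max(b, tmp)) || ((-5 * a) > (-6 * a))) is true, then a=-8, then returns 324; g: tmp=-18, then (((-max((-max(c, 9)), (-(-b)))) == max(b, tmp)) || ((-5 * a) > (-6 * a))) is true, then a=-8, then returns 324; agreement on 324.
Every one of the 144 inputs gives matching results.
verdict: equivalent


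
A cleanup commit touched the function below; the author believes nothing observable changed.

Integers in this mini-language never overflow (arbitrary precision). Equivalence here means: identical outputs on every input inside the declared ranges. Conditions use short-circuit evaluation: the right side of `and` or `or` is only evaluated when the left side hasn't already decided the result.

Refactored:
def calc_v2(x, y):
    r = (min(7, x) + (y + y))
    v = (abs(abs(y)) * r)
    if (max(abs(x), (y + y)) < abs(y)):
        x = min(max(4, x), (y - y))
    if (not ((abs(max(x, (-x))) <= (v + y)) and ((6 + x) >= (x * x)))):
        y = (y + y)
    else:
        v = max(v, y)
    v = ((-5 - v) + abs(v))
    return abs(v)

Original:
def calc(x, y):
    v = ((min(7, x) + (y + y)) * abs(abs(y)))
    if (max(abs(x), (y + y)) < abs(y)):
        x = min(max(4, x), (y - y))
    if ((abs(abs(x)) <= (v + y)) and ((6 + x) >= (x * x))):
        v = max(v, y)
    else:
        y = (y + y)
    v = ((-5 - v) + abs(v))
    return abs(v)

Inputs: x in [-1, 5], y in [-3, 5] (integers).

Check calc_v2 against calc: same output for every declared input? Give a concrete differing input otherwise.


Comparing the listings, the differences include: boolean connective usage differs, plus min/max/abs usage differs, plus statement counts differ, plus local variable names differ.
As a probe, take x=-1, y=3: calc runs v = 15; (max(abs(x), (y + y)) < abs(y)) -> false; ((abs(abs(x)) <= (v + y)) and ((6 + x) >= (x * x))) -> true; v = 15; v = -5; return 5; calc_v2 runs r = 5; v = 15; (max(abs(x), (y + y)) < abs(y)) -> false; (not ((abs(max(x, (-x))) <= (v + y)) and ((6 + x) >= (x * x)))) -> false; v = 15; v = -5; return 5; both end at 5.
Sweeping the whole domain (63 inputs) finds no disagreement.
verdict: equivalent


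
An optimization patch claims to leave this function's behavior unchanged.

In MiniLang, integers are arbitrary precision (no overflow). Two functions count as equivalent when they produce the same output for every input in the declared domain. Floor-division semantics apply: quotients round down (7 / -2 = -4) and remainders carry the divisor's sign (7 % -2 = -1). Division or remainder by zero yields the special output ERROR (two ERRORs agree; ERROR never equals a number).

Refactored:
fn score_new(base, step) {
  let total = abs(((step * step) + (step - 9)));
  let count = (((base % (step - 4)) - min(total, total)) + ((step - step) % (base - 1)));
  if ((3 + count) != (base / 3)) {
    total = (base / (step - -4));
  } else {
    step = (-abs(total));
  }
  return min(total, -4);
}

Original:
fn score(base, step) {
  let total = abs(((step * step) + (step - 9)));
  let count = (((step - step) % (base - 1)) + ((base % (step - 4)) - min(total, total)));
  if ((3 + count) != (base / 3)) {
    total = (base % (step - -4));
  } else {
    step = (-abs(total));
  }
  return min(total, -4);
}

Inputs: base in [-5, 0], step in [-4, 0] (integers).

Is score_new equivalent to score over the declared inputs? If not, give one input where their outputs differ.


Consider the input base=-5, step=-3.
score: total=3, then count=-8, then ((3 + count) != (base / 3)) is true, then total=0, then returns -4
score_new: total=3, then count=-8, then ((3 + count) != (base / 3)) is true, then total=-5, then returns -5
-4 vs -5 — the two versions disagree here.
verdict: not equivalent; witness: base=-5, step=-3


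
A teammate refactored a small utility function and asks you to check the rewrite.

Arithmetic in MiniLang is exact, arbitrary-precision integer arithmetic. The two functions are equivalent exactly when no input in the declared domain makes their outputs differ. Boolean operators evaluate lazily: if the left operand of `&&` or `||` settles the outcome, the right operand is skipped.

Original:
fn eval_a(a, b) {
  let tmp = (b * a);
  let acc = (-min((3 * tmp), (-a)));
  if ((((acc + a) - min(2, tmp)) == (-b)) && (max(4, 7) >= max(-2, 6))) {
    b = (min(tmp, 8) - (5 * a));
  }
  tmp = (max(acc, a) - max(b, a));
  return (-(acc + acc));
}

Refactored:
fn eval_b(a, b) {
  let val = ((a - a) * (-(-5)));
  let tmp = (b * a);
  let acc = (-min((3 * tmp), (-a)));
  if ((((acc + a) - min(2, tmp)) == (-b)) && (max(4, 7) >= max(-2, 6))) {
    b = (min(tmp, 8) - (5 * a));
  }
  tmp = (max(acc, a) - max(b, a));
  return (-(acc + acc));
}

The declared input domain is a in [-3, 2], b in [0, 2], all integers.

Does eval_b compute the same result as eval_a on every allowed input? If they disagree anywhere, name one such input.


The two are interchangeable: constant usage differs; statement counts differ; arithmetic usage differs; local variable names differ, and every declared input agrees.
Tracing a=-1, b=0: eval_a: tmp := 0 | acc := 0 | ((((acc + a) - min(2, tmp)) == (-b)) && (max(4, 7) >= max(-2, 6))): false | tmp := 0 | result 0 | eval_b: val := 0 | tmp := 0 | acc := 0 | ((((acc + a) - min(2, tmp)) == (-b)) && (max(4, 7) >= max(-2, 6))): false | tmp := 0 | result 0 — matching result 0.
Every one of the 18 inputs gives matching results.
verdict: equivalent


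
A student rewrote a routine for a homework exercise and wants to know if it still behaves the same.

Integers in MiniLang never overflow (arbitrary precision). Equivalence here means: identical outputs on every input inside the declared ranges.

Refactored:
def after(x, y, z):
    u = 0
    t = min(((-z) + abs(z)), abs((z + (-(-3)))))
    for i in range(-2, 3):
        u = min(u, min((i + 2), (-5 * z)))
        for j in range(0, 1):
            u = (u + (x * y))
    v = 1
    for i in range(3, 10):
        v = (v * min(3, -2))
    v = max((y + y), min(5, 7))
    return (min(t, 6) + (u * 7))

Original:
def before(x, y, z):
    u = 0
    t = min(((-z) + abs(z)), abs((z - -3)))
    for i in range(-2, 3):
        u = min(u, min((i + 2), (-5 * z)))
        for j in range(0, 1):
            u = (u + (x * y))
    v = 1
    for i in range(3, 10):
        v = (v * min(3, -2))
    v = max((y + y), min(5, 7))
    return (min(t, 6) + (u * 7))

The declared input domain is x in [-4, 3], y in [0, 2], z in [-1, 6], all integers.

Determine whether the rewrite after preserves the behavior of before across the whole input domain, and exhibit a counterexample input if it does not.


Behavior is preserved: although arithmetic usage differs, the outputs never diverge.
Tracing x=3, y=0, z=3: before: u := 0 | t := 0 | iter i=-2: | u := -15 | iter j=0: | u := -15 | iter i=-1: | u := -15 | iter j=0: | u := -15 | iter i=0: | u := -15 | iter j=0: | u := -15 | iter i=1: | u := -15 | iter j=0: | u := -15 | iter i=2: | u := -15 | iter j=0: | u := -15 | v := 1 | iter i=3: | v := -2 | iter i=4: | v := 4 | iter i=5: | v := -8 | iter i=6: | v := 16 | iter i=7: | v := -32 | iter i=8: | v := 64 | iter i=9: | v := -128 | v := 5 | result -105 | after: u := 0 | t := 0 | iter i=-2: | u := -15 | iter j=0: | u := -15 | iter i=-1: | u := -15 | iter j=0: | u := -15 | iter i=0: | u := -15 | iter j=0: | u := -15 | iter i=1: | u := -15 | iter j=0: | u := -15 | iter i=2: | u := -15 | iter j=0: | u := -15 | v := 1 | iter i=3: | v := -2 | iter i=4: | v := 4 | iter i=5: | v := -8 | iter i=6: | v := 16 | iter i=7: | v := -32 | iter i=8: | v := 64 | iter i=9: | v := -128 | v := 5 | result -105 — matching result -105.
Across all 192 domain points the two functions coincide.
verdict: equivalent


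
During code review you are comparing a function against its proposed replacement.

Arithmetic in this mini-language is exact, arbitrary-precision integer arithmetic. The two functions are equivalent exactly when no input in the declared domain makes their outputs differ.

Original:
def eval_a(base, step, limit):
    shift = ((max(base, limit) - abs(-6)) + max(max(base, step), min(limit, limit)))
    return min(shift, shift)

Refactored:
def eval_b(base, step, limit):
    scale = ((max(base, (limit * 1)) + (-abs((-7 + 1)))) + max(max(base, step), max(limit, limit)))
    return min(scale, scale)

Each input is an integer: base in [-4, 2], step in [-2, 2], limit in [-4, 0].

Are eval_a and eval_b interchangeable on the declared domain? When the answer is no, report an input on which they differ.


Although `min(limit, limit)` became `max(limit, limit)`, no input in the stated domain can expose it.
Tracing base=1, step=2, limit=-4: eval_a: shift := -3 | result -3 | eval_b: scale := -3 | result -3 — matching result -3.
Sweeping the whole domain (175 inputs) finds no disagreement.
verdict: equivalent


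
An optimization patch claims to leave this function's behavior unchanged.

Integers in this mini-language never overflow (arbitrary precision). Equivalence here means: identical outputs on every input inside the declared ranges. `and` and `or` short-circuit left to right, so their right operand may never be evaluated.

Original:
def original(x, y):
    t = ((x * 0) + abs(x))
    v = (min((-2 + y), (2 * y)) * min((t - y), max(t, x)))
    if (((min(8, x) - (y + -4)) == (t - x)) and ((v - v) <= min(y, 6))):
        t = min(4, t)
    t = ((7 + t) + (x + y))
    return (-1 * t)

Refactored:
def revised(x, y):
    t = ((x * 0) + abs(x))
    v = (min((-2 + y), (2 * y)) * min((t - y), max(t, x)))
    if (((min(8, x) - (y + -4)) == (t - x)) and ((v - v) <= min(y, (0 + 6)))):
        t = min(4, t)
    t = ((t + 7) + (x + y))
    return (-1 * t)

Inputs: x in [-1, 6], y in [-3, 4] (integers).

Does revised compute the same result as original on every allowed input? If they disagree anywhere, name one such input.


Although arithmetic usage differs; and constant usage differs, 64/64 inputs agree.
verdict: equivalent


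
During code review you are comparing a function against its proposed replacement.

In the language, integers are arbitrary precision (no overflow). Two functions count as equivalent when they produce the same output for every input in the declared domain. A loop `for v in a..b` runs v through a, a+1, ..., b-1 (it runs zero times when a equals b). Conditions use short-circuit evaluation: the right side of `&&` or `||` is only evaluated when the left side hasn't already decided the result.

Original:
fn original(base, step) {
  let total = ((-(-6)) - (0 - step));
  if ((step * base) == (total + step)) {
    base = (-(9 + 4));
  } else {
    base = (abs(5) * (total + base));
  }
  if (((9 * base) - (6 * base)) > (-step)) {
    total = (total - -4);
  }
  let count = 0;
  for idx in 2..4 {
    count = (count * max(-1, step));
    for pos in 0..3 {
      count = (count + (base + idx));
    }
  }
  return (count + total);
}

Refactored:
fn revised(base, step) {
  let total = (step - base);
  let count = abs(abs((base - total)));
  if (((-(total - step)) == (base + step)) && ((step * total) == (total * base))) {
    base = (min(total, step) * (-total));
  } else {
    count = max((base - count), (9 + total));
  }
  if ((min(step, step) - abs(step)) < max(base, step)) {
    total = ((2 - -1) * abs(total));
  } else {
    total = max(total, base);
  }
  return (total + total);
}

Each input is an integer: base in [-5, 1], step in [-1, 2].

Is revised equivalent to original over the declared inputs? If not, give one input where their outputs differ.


Not equivalent: base=-5, step=-1 separates them (8 vs 24).
original: total = 5; ((step * base) == (total + step)) -> false; base = 0; (((9 * base) - (6 * base)) > (-step)) -> false; count = 0; [idx=2]; count = 0; [pos=0]; count = 2; [pos=1]; count = 4; [pos=2]; count = 6; [idx=3]; count = -6; [pos=0]; count = -3; [pos=1]; count = 0; [pos=2]; count = 3; return 8
revised: total = 4; count = 9; (((-(total - step)) == (base + step)) && ((step * total) == (total * base))) -> false; count = 13; ((min(step, step) - abs(step)) < max(base, step)) -> true; total = 12; return 24
verdict: not equivalent; witness: base=-5, step=-1


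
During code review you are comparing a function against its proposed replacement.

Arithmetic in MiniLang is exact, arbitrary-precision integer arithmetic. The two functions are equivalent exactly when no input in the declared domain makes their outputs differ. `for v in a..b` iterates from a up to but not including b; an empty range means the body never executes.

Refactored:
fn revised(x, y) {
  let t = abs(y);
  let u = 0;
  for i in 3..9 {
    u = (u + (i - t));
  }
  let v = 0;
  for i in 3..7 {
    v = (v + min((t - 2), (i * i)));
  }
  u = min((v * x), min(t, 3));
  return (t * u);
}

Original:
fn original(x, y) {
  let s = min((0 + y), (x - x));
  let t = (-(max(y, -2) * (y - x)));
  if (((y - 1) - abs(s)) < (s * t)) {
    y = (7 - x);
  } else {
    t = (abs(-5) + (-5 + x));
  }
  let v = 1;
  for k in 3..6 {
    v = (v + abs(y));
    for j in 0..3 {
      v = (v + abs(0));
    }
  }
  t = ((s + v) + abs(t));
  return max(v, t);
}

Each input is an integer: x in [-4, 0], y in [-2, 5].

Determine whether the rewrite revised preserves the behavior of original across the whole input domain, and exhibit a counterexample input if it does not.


The rewrite breaks on x=-4, y=-2, where the results are 9 and 0.
original: s=-2, then t=4, then (((y - 1) - abs(s)) < (s * t)) is false, then t=-4, then v=1, then (k=3), then v=3, then (j=0), then v=3, then (j=1), then v=3, then (j=2), then v=3, then (k=4), then v=5, then (j=0), then v=5, then (j=1), then v=5, then (j=2), then v=5, then (k=5), then v=7, then (j=0), then v=7, then (j=1), then v=7, then (j=2), then v=7, then t=9, then returns 9
revised: t=2, then u=0, then (i=3), then u=1, then (i=4), then u=3, then (i=5), then u=6, then (i=6), then u=10, then (i=7), then u=15, then (i=8), then u=21, then v=0, then (i=3), then v=0, then (i=4), then v=0, then (i=5), then v=0, then (i=6), then v=0, then u=0, then returns 0
verdict: not equivalent; witness: x=-4, y=-2


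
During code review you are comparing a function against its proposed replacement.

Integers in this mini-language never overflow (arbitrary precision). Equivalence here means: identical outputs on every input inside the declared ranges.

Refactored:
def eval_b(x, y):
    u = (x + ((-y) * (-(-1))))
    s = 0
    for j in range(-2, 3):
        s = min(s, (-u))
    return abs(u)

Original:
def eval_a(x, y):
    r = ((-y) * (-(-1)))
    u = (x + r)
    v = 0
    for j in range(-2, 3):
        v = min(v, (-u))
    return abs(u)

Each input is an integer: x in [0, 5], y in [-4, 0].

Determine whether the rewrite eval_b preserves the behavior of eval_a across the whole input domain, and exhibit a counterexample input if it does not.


Although local variable names differ, plus statement counts differ, 30/30 inputs agree.
verdict: equivalent


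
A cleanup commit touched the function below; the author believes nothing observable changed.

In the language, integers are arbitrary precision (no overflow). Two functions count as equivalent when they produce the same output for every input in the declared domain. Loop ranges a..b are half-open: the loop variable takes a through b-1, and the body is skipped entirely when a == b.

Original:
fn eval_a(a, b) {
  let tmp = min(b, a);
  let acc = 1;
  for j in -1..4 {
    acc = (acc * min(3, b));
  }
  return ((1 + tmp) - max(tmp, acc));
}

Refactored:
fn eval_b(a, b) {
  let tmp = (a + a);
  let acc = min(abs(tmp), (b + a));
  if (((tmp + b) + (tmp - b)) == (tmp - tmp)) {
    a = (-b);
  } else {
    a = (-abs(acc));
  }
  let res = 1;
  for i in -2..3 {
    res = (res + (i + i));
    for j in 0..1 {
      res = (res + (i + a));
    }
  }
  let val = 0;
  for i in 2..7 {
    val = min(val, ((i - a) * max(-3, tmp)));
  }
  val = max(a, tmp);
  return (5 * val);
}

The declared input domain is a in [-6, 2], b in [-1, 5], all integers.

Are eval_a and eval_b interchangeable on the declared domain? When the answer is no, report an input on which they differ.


Not equivalent: a=-6, b=-1 separates them (-4 vs -35).
eval_a: tmp becomes -6; next acc becomes 1; next at j=-1:; next acc becomes -1; next at j=0:; next acc becomes 1; next at j=1:; next acc becomes -1; next at j=2:; next acc becomes 1; next at j=3:; next acc becomes -1; next final value -4
eval_b: tmp becomes -12; next acc becomes -7; next (((tmp + b) + (tmp - b)) == (tmp - tmp)) evaluates to false; next a becomes -7; next res becomes 1; next at i=-2:; next res becomes -3; next at j=0:; next res becomes -12; next at i=-1:; next res becomes -14; next at j=0:; next res becomes -22; next at i=0:; next res becomes -22; next at j=0:; next res becomes -29; next at i=1:; next res becomes -27; next at j=0:; next res becomes -33; next at i=2:; next res becomes -29; next at j=0:; next res becomes -34; next val becomes 0; next at i=2:; next val becomes -27; next at i=3:; next val becomes -30; next at i=4:; next val becomes -33; next at i=5:; next val becomes -36; next at i=6:; next val becomes -39; next val becomes -7; next final value -35
verdict: not equivalent; witness: a=-6, b=-1
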